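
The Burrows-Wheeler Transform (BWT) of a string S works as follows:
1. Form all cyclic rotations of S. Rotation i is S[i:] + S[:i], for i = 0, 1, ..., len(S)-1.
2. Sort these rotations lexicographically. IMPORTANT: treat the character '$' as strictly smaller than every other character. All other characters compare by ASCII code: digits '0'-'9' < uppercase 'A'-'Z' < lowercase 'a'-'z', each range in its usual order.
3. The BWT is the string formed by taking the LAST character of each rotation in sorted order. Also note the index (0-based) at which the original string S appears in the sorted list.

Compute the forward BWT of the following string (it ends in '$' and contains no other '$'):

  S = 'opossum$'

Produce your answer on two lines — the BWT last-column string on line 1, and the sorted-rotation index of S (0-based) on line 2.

All 8 rotations (rotation i = S[i:]+S[:i]):
  rot[0] = opossum$
  rot[1] = possum$o
  rot[2] = ossum$op
  rot[3] = ssum$opo
  rot[4] = sum$opos
  rot[5] = um$oposs
  rot[6] = m$opossu
  rot[7] = $opossum
Sorted (with $ < everything):
  sorted[0] = $opossum  (last char: 'm')
  sorted[1] = m$opossu  (last char: 'u')
  sorted[2] = opossum$  (last char: '$')
  sorted[3] = ossum$op  (last char: 'p')
  sorted[4] = possum$o  (last char: 'o')
  sorted[5] = ssum$opo  (last char: 'o')
  sorted[6] = sum$opos  (last char: 's')
  sorted[7] = um$oposs  (last char: 's')
Last column: mu$pooss
Original string S is at sorted index 2

Answer: mu$pooss
2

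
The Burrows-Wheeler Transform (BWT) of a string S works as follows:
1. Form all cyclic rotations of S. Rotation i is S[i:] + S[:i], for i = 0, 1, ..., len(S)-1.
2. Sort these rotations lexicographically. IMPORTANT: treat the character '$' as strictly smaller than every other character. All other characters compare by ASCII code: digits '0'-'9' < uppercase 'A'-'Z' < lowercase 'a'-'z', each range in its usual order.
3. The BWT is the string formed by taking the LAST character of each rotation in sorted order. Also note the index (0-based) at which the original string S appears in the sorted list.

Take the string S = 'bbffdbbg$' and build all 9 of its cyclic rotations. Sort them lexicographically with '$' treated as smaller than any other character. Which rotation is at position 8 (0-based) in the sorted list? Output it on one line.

Answer: g$bbffdbb

Derivation:
All 9 rotations (rotation i = S[i:]+S[:i]):
  rot[0] = bbffdbbg$
  rot[1] = bffdbbg$b
  rot[2] = ffdbbg$bb
  rot[3] = fdbbg$bbf
  rot[4] = dbbg$bbff
  rot[5] = bbg$bbffd
  rot[6] = bg$bbffdb
  rot[7] = g$bbffdbb
  rot[8] = $bbffdbbg
Sorted (with $ < everything):
  sorted[0] = $bbffdbbg
  sorted[1] = bbffdbbg$
  sorted[2] = bbg$bbffd
  sorted[3] = bffdbbg$b
  sorted[4] = bg$bbffdb
  sorted[5] = dbbg$bbff
  sorted[6] = fdbbg$bbf
  sorted[7] = ffdbbg$bb
  sorted[8] = g$bbffdbb
sorted[8] = g$bbffdbb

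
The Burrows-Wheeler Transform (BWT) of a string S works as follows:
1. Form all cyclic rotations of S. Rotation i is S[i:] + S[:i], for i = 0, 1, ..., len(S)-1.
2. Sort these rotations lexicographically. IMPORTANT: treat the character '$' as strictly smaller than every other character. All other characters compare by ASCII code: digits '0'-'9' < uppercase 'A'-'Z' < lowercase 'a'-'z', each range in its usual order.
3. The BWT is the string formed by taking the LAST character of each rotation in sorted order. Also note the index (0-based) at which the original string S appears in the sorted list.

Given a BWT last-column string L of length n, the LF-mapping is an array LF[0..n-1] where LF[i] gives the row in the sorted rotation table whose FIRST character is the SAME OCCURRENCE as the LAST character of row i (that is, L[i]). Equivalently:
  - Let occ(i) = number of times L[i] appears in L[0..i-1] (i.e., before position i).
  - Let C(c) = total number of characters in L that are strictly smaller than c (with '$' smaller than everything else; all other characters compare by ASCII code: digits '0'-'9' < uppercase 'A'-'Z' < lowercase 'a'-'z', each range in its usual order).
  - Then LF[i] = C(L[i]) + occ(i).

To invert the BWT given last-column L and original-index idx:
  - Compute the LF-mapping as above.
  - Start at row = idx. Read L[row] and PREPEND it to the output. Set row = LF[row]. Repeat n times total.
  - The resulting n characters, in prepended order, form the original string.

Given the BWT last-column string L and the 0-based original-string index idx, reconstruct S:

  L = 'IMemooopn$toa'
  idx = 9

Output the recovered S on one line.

LF mapping: 1 2 4 5 7 8 9 11 6 0 12 10 3
Walk LF starting at row 9, prepending L[row]:
  step 1: row=9, L[9]='$', prepend. Next row=LF[9]=0
  step 2: row=0, L[0]='I', prepend. Next row=LF[0]=1
  step 3: row=1, L[1]='M', prepend. Next row=LF[1]=2
  step 4: row=2, L[2]='e', prepend. Next row=LF[2]=4
  step 5: row=4, L[4]='o', prepend. Next row=LF[4]=7
  step 6: row=7, L[7]='p', prepend. Next row=LF[7]=11
  step 7: row=11, L[11]='o', prepend. Next row=LF[11]=10
  step 8: row=10, L[10]='t', prepend. Next row=LF[10]=12
  step 9: row=12, L[12]='a', prepend. Next row=LF[12]=3
  step 10: row=3, L[3]='m', prepend. Next row=LF[3]=5
  step 11: row=5, L[5]='o', prepend. Next row=LF[5]=8
  step 12: row=8, L[8]='n', prepend. Next row=LF[8]=6
  step 13: row=6, L[6]='o', prepend. Next row=LF[6]=9
Reversed output: onomatopoeMI$

Answer: onomatopoeMI$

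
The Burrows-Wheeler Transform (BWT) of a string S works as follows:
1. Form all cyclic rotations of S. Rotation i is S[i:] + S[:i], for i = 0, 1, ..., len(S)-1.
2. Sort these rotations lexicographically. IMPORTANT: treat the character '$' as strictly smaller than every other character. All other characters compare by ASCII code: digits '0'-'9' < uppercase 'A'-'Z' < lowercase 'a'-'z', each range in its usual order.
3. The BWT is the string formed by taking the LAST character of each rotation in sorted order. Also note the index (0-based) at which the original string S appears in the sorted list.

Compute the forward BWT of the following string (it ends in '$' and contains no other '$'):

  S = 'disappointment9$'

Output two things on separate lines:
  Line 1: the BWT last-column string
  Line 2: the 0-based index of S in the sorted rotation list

Answer: 9ts$modteippainn
3

Derivation:
All 16 rotations (rotation i = S[i:]+S[:i]):
  rot[0] = disappointment9$
  rot[1] = isappointment9$d
  rot[2] = sappointment9$di
  rot[3] = appointment9$dis
  rot[4] = ppointment9$disa
  rot[5] = pointment9$disap
  rot[6] = ointment9$disapp
  rot[7] = intment9$disappo
  rot[8] = ntment9$disappoi
  rot[9] = tment9$disappoin
  rot[10] = ment9$disappoint
  rot[11] = ent9$disappointm
  rot[12] = nt9$disappointme
  rot[13] = t9$disappointmen
  rot[14] = 9$disappointment
  rot[15] = $disappointment9
Sorted (with $ < everything):
  sorted[0] = $disappointment9  (last char: '9')
  sorted[1] = 9$disappointment  (last char: 't')
  sorted[2] = appointment9$dis  (last char: 's')
  sorted[3] = disappointment9$  (last char: '$')
  sorted[4] = ent9$disappointm  (last char: 'm')
  sorted[5] = intment9$disappo  (last char: 'o')
  sorted[6] = isappointment9$d  (last char: 'd')
  sorted[7] = ment9$disappoint  (last char: 't')
  sorted[8] = nt9$disappointme  (last char: 'e')
  sorted[9] = ntment9$disappoi  (last char: 'i')
  sorted[10] = ointment9$disapp  (last char: 'p')
  sorted[11] = pointment9$disap  (last char: 'p')
  sorted[12] = ppointment9$disa  (last char: 'a')
  sorted[13] = sappointment9$di  (last char: 'i')
  sorted[14] = t9$disappointmen  (last char: 'n')
  sorted[15] = tment9$disappoin  (last char: 'n')
Last column: 9ts$modteippainn
Original string S is at sorted index 3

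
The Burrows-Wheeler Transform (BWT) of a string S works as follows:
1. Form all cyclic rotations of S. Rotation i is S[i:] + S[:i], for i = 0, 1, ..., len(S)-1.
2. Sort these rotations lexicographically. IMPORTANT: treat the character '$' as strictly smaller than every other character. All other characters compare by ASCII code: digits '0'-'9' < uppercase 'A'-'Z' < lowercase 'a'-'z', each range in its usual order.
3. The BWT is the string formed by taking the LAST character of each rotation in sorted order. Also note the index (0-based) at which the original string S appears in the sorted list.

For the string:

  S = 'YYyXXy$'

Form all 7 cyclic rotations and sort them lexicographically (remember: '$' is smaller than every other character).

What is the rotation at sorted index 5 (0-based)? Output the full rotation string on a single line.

All 7 rotations (rotation i = S[i:]+S[:i]):
  rot[0] = YYyXXy$
  rot[1] = YyXXy$Y
  rot[2] = yXXy$YY
  rot[3] = XXy$YYy
  rot[4] = Xy$YYyX
  rot[5] = y$YYyXX
  rot[6] = $YYyXXy
Sorted (with $ < everything):
  sorted[0] = $YYyXXy
  sorted[1] = XXy$YYy
  sorted[2] = Xy$YYyX
  sorted[3] = YYyXXy$
  sorted[4] = YyXXy$Y
  sorted[5] = y$YYyXX
  sorted[6] = yXXy$YY
sorted[5] = y$YYyXX

Answer: y$YYyXX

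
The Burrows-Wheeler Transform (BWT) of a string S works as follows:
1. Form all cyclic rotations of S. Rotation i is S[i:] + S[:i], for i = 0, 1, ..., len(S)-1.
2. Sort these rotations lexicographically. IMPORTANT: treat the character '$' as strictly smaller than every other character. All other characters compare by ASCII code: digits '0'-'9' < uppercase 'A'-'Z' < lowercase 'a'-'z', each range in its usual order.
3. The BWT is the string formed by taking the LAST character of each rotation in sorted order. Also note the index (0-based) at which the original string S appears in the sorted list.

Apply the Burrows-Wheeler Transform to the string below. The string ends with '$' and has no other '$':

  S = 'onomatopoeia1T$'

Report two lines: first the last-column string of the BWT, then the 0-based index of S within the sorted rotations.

Answer: Ta1imoeoopn$toa
11

Derivation:
All 15 rotations (rotation i = S[i:]+S[:i]):
  rot[0] = onomatopoeia1T$
  rot[1] = nomatopoeia1T$o
  rot[2] = omatopoeia1T$on
  rot[3] = matopoeia1T$ono
  rot[4] = atopoeia1T$onom
  rot[5] = topoeia1T$onoma
  rot[6] = opoeia1T$onomat
  rot[7] = poeia1T$onomato
  rot[8] = oeia1T$onomatop
  rot[9] = eia1T$onomatopo
  rot[10] = ia1T$onomatopoe
  rot[11] = a1T$onomatopoei
  rot[12] = 1T$onomatopoeia
  rot[13] = T$onomatopoeia1
  rot[14] = $onomatopoeia1T
Sorted (with $ < everything):
  sorted[0] = $onomatopoeia1T  (last char: 'T')
  sorted[1] = 1T$onomatopoeia  (last char: 'a')
  sorted[2] = T$onomatopoeia1  (last char: '1')
  sorted[3] = a1T$onomatopoei  (last char: 'i')
  sorted[4] = atopoeia1T$onom  (last char: 'm')
  sorted[5] = eia1T$onomatopo  (last char: 'o')
  sorted[6] = ia1T$onomatopoe  (last char: 'e')
  sorted[7] = matopoeia1T$ono  (last char: 'o')
  sorted[8] = nomatopoeia1T$o  (last char: 'o')
  sorted[9] = oeia1T$onomatop  (last char: 'p')
  sorted[10] = omatopoeia1T$on  (last char: 'n')
  sorted[11] = onomatopoeia1T$  (last char: '$')
  sorted[12] = opoeia1T$onomat  (last char: 't')
  sorted[13] = poeia1T$onomato  (last char: 'o')
  sorted[14] = topoeia1T$onoma  (last char: 'a')
Last column: Ta1imoeoopn$toa
Original string S is at sorted index 11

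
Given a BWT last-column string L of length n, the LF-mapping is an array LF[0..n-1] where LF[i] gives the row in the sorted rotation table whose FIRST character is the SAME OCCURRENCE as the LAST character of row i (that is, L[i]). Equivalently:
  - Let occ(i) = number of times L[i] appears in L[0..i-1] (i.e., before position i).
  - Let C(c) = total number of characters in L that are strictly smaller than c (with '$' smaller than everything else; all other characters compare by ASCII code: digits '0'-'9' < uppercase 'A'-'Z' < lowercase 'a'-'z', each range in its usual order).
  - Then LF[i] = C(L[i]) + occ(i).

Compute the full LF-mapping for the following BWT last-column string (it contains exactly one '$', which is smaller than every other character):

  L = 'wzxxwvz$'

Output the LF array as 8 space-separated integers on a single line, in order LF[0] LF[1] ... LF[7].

Char counts: '$':1, 'v':1, 'w':2, 'x':2, 'z':2
C (first-col start): C('$')=0, C('v')=1, C('w')=2, C('x')=4, C('z')=6
L[0]='w': occ=0, LF[0]=C('w')+0=2+0=2
L[1]='z': occ=0, LF[1]=C('z')+0=6+0=6
L[2]='x': occ=0, LF[2]=C('x')+0=4+0=4
L[3]='x': occ=1, LF[3]=C('x')+1=4+1=5
L[4]='w': occ=1, LF[4]=C('w')+1=2+1=3
L[5]='v': occ=0, LF[5]=C('v')+0=1+0=1
L[6]='z': occ=1, LF[6]=C('z')+1=6+1=7
L[7]='$': occ=0, LF[7]=C('$')+0=0+0=0

Answer: 2 6 4 5 3 1 7 0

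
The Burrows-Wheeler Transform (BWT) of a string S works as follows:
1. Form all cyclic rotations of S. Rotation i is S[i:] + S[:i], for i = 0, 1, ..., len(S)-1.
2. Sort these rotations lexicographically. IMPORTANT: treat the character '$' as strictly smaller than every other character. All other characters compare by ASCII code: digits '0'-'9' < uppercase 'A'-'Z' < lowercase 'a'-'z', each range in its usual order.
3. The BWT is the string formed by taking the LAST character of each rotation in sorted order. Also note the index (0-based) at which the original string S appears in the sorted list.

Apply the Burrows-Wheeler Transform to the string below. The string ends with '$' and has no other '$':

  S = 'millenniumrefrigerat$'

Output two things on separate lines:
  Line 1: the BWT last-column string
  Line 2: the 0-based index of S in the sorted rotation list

All 21 rotations (rotation i = S[i:]+S[:i]):
  rot[0] = millenniumrefrigerat$
  rot[1] = illenniumrefrigerat$m
  rot[2] = llenniumrefrigerat$mi
  rot[3] = lenniumrefrigerat$mil
  rot[4] = enniumrefrigerat$mill
  rot[5] = nniumrefrigerat$mille
  rot[6] = niumrefrigerat$millen
  rot[7] = iumrefrigerat$millenn
  rot[8] = umrefrigerat$millenni
  rot[9] = mrefrigerat$millenniu
  rot[10] = refrigerat$millennium
  rot[11] = efrigerat$millenniumr
  rot[12] = frigerat$millenniumre
  rot[13] = rigerat$millenniumref
  rot[14] = igerat$millenniumrefr
  rot[15] = gerat$millenniumrefri
  rot[16] = erat$millenniumrefrig
  rot[17] = rat$millenniumrefrige
  rot[18] = at$millenniumrefriger
  rot[19] = t$millenniumrefrigera
  rot[20] = $millenniumrefrigerat
Sorted (with $ < everything):
  sorted[0] = $millenniumrefrigerat  (last char: 't')
  sorted[1] = at$millenniumrefriger  (last char: 'r')
  sorted[2] = efrigerat$millenniumr  (last char: 'r')
  sorted[3] = enniumrefrigerat$mill  (last char: 'l')
  sorted[4] = erat$millenniumrefrig  (last char: 'g')
  sorted[5] = frigerat$millenniumre  (last char: 'e')
  sorted[6] = gerat$millenniumrefri  (last char: 'i')
  sorted[7] = igerat$millenniumrefr  (last char: 'r')
  sorted[8] = illenniumrefrigerat$m  (last char: 'm')
  sorted[9] = iumrefrigerat$millenn  (last char: 'n')
  sorted[10] = lenniumrefrigerat$mil  (last char: 'l')
  sorted[11] = llenniumrefrigerat$mi  (last char: 'i')
  sorted[12] = millenniumrefrigerat$  (last char: '$')
  sorted[13] = mrefrigerat$millenniu  (last char: 'u')
  sorted[14] = niumrefrigerat$millen  (last char: 'n')
  sorted[15] = nniumrefrigerat$mille  (last char: 'e')
  sorted[16] = rat$millenniumrefrige  (last char: 'e')
  sorted[17] = refrigerat$millennium  (last char: 'm')
  sorted[18] = rigerat$millenniumref  (last char: 'f')
  sorted[19] = t$millenniumrefrigera  (last char: 'a')
  sorted[20] = umrefrigerat$millenni  (last char: 'i')
Last column: trrlgeirmnli$uneemfai
Original string S is at sorted index 12

Answer: trrlgeirmnli$uneemfai
12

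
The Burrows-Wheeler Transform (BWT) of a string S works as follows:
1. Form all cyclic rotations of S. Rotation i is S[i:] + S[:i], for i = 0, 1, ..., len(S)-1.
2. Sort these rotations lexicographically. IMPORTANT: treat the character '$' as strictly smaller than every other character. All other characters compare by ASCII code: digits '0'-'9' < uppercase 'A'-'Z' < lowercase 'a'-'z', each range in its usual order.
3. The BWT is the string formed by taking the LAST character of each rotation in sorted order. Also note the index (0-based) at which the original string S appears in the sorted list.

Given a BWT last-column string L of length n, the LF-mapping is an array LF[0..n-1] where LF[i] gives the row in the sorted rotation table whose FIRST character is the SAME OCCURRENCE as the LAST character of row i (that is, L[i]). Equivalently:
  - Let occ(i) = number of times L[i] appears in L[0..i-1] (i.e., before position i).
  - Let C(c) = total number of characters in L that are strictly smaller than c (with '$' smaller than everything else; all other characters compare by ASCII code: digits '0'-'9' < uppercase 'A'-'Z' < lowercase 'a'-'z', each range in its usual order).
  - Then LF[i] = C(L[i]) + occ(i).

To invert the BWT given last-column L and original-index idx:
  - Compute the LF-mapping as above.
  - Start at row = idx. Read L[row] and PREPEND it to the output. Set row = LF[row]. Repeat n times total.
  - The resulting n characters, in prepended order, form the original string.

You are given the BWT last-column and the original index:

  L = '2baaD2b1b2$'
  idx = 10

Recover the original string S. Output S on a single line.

Answer: bb1a2D2ba2$

Derivation:
LF mapping: 2 8 6 7 5 3 9 1 10 4 0
Walk LF starting at row 10, prepending L[row]:
  step 1: row=10, L[10]='$', prepend. Next row=LF[10]=0
  step 2: row=0, L[0]='2', prepend. Next row=LF[0]=2
  step 3: row=2, L[2]='a', prepend. Next row=LF[2]=6
  step 4: row=6, L[6]='b', prepend. Next row=LF[6]=9
  step 5: row=9, L[9]='2', prepend. Next row=LF[9]=4
  step 6: row=4, L[4]='D', prepend. Next row=LF[4]=5
  step 7: row=5, L[5]='2', prepend. Next row=LF[5]=3
  step 8: row=3, L[3]='a', prepend. Next row=LF[3]=7
  step 9: row=7, L[7]='1', prepend. Next row=LF[7]=1
  step 10: row=1, L[1]='b', prepend. Next row=LF[1]=8
  step 11: row=8, L[8]='b', prepend. Next row=LF[8]=10
Reversed output: bb1a2D2ba2$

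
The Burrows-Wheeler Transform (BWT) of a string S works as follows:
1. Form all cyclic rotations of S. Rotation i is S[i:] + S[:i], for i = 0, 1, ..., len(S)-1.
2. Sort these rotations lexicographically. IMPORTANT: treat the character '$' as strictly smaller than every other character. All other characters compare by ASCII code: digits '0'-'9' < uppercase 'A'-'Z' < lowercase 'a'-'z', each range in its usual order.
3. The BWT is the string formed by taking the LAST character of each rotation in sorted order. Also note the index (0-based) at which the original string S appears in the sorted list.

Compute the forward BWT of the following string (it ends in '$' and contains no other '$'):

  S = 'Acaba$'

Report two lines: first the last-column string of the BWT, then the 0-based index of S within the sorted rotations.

Answer: a$bcaA
1

Derivation:
All 6 rotations (rotation i = S[i:]+S[:i]):
  rot[0] = Acaba$
  rot[1] = caba$A
  rot[2] = aba$Ac
  rot[3] = ba$Aca
  rot[4] = a$Acab
  rot[5] = $Acaba
Sorted (with $ < everything):
  sorted[0] = $Acaba  (last char: 'a')
  sorted[1] = Acaba$  (last char: '$')
  sorted[2] = a$Acab  (last char: 'b')
  sorted[3] = aba$Ac  (last char: 'c')
  sorted[4] = ba$Aca  (last char: 'a')
  sorted[5] = caba$A  (last char: 'A')
Last column: a$bcaA
Original string S is at sorted index 1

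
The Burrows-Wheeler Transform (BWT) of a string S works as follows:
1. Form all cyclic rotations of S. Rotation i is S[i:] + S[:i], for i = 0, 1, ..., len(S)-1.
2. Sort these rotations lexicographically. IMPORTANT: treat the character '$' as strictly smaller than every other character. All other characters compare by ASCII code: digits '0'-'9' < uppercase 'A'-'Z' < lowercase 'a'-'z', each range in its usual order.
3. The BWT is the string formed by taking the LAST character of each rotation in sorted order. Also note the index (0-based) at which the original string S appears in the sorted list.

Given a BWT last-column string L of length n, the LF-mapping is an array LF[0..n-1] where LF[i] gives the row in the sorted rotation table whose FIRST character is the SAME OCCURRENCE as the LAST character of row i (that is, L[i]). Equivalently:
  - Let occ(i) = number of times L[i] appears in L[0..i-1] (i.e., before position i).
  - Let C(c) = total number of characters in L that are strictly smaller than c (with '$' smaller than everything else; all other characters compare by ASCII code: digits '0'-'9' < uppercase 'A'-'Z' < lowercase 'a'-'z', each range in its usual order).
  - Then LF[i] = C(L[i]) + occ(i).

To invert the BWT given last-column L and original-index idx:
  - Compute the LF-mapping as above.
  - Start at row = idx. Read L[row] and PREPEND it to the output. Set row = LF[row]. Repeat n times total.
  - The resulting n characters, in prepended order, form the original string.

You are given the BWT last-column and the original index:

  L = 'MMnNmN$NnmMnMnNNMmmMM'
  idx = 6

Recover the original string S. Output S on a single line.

Answer: MnNmNMmnNMNMnmMNmnMM$

Derivation:
LF mapping: 1 2 17 8 13 9 0 10 18 14 3 19 4 20 11 12 5 15 16 6 7
Walk LF starting at row 6, prepending L[row]:
  step 1: row=6, L[6]='$', prepend. Next row=LF[6]=0
  step 2: row=0, L[0]='M', prepend. Next row=LF[0]=1
  step 3: row=1, L[1]='M', prepend. Next row=LF[1]=2
  step 4: row=2, L[2]='n', prepend. Next row=LF[2]=17
  step 5: row=17, L[17]='m', prepend. Next row=LF[17]=15
  step 6: row=15, L[15]='N', prepend. Next row=LF[15]=12
  step 7: row=12, L[12]='M', prepend. Next row=LF[12]=4
  step 8: row=4, L[4]='m', prepend. Next row=LF[4]=13
  step 9: row=13, L[13]='n', prepend. Next row=LF[13]=20
  step 10: row=20, L[20]='M', prepend. Next row=LF[20]=7
  step 11: row=7, L[7]='N', prepend. Next row=LF[7]=10
  step 12: row=10, L[10]='M', prepend. Next row=LF[10]=3
  step 13: row=3, L[3]='N', prepend. Next row=LF[3]=8
  step 14: row=8, L[8]='n', prepend. Next row=LF[8]=18
  step 15: row=18, L[18]='m', prepend. Next row=LF[18]=16
  step 16: row=16, L[16]='M', prepend. Next row=LF[16]=5
  step 17: row=5, L[5]='N', prepend. Next row=LF[5]=9
  step 18: row=9, L[9]='m', prepend. Next row=LF[9]=14
  step 19: row=14, L[14]='N', prepend. Next row=LF[14]=11
  step 20: row=11, L[11]='n', prepend. Next row=LF[11]=19
  step 21: row=19, L[19]='M', prepend. Next row=LF[19]=6
Reversed output: MnNmNMmnNMNMnmMNmnMM$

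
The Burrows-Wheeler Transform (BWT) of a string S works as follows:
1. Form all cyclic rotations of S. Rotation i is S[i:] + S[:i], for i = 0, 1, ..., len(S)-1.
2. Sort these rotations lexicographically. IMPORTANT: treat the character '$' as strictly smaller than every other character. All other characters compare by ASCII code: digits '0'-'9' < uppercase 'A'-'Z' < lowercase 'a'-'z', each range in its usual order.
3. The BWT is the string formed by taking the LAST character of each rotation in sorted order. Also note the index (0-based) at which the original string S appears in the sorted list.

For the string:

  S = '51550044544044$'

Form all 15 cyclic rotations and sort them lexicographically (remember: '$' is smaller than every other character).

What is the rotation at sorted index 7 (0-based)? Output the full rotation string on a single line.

Answer: 44$515500445440

Derivation:
All 15 rotations (rotation i = S[i:]+S[:i]):
  rot[0] = 51550044544044$
  rot[1] = 1550044544044$5
  rot[2] = 550044544044$51
  rot[3] = 50044544044$515
  rot[4] = 0044544044$5155
  rot[5] = 044544044$51550
  rot[6] = 44544044$515500
  rot[7] = 4544044$5155004
  rot[8] = 544044$51550044
  rot[9] = 44044$515500445
  rot[10] = 4044$5155004454
  rot[11] = 044$51550044544
  rot[12] = 44$515500445440
  rot[13] = 4$5155004454404
  rot[14] = $51550044544044
Sorted (with $ < everything):
  sorted[0] = $51550044544044
  sorted[1] = 0044544044$5155
  sorted[2] = 044$51550044544
  sorted[3] = 044544044$51550
  sorted[4] = 1550044544044$5
  sorted[5] = 4$5155004454404
  sorted[6] = 4044$5155004454
  sorted[7] = 44$515500445440
  sorted[8] = 44044$515500445
  sorted[9] = 44544044$515500
  sorted[10] = 4544044$5155004
  sorted[11] = 50044544044$515
  sorted[12] = 51550044544044$
  sorted[13] = 544044$51550044
  sorted[14] = 550044544044$51
sorted[7] = 44$515500445440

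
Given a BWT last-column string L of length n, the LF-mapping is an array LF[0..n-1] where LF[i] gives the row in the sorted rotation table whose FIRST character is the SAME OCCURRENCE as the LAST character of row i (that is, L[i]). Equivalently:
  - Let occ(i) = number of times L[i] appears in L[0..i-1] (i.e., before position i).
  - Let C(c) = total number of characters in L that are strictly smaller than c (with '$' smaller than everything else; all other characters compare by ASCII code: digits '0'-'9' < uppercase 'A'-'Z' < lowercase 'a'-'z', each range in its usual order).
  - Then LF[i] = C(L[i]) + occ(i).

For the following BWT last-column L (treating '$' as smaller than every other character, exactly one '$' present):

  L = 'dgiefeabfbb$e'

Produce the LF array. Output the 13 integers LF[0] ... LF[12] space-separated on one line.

Char counts: '$':1, 'a':1, 'b':3, 'd':1, 'e':3, 'f':2, 'g':1, 'i':1
C (first-col start): C('$')=0, C('a')=1, C('b')=2, C('d')=5, C('e')=6, C('f')=9, C('g')=11, C('i')=12
L[0]='d': occ=0, LF[0]=C('d')+0=5+0=5
L[1]='g': occ=0, LF[1]=C('g')+0=11+0=11
L[2]='i': occ=0, LF[2]=C('i')+0=12+0=12
L[3]='e': occ=0, LF[3]=C('e')+0=6+0=6
L[4]='f': occ=0, LF[4]=C('f')+0=9+0=9
L[5]='e': occ=1, LF[5]=C('e')+1=6+1=7
L[6]='a': occ=0, LF[6]=C('a')+0=1+0=1
L[7]='b': occ=0, LF[7]=C('b')+0=2+0=2
L[8]='f': occ=1, LF[8]=C('f')+1=9+1=10
L[9]='b': occ=1, LF[9]=C('b')+1=2+1=3
L[10]='b': occ=2, LF[10]=C('b')+2=2+2=4
L[11]='$': occ=0, LF[11]=C('$')+0=0+0=0
L[12]='e': occ=2, LF[12]=C('e')+2=6+2=8

Answer: 5 11 12 6 9 7 1 2 10 3 4 0 8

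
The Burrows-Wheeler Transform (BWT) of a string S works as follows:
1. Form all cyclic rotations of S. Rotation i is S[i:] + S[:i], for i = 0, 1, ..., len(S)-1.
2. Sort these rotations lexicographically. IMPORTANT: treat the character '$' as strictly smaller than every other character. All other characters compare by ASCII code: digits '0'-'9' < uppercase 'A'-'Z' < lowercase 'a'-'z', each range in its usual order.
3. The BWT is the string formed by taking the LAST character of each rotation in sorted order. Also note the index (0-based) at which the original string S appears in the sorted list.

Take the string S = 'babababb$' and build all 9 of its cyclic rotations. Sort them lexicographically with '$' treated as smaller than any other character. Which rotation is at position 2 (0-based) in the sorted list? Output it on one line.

Answer: ababb$bab

Derivation:
All 9 rotations (rotation i = S[i:]+S[:i]):
  rot[0] = babababb$
  rot[1] = abababb$b
  rot[2] = bababb$ba
  rot[3] = ababb$bab
  rot[4] = babb$baba
  rot[5] = abb$babab
  rot[6] = bb$bababa
  rot[7] = b$bababab
  rot[8] = $babababb
Sorted (with $ < everything):
  sorted[0] = $babababb
  sorted[1] = abababb$b
  sorted[2] = ababb$bab
  sorted[3] = abb$babab
  sorted[4] = b$bababab
  sorted[5] = babababb$
  sorted[6] = bababb$ba
  sorted[7] = babb$baba
  sorted[8] = bb$bababa
sorted[2] = ababb$bab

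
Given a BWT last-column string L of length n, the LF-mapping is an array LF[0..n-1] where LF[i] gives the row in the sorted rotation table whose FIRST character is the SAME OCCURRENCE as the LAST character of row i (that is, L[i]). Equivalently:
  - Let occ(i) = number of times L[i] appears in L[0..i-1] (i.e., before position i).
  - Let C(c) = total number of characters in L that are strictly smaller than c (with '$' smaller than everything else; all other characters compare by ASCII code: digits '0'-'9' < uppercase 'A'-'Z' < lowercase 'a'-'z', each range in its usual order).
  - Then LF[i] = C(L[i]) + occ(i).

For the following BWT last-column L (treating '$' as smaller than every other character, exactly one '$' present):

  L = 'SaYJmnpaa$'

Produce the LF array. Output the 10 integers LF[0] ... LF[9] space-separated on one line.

Char counts: '$':1, 'J':1, 'S':1, 'Y':1, 'a':3, 'm':1, 'n':1, 'p':1
C (first-col start): C('$')=0, C('J')=1, C('S')=2, C('Y')=3, C('a')=4, C('m')=7, C('n')=8, C('p')=9
L[0]='S': occ=0, LF[0]=C('S')+0=2+0=2
L[1]='a': occ=0, LF[1]=C('a')+0=4+0=4
L[2]='Y': occ=0, LF[2]=C('Y')+0=3+0=3
L[3]='J': occ=0, LF[3]=C('J')+0=1+0=1
L[4]='m': occ=0, LF[4]=C('m')+0=7+0=7
L[5]='n': occ=0, LF[5]=C('n')+0=8+0=8
L[6]='p': occ=0, LF[6]=C('p')+0=9+0=9
L[7]='a': occ=1, LF[7]=C('a')+1=4+1=5
L[8]='a': occ=2, LF[8]=C('a')+2=4+2=6
L[9]='$': occ=0, LF[9]=C('$')+0=0+0=0

Answer: 2 4 3 1 7 8 9 5 6 0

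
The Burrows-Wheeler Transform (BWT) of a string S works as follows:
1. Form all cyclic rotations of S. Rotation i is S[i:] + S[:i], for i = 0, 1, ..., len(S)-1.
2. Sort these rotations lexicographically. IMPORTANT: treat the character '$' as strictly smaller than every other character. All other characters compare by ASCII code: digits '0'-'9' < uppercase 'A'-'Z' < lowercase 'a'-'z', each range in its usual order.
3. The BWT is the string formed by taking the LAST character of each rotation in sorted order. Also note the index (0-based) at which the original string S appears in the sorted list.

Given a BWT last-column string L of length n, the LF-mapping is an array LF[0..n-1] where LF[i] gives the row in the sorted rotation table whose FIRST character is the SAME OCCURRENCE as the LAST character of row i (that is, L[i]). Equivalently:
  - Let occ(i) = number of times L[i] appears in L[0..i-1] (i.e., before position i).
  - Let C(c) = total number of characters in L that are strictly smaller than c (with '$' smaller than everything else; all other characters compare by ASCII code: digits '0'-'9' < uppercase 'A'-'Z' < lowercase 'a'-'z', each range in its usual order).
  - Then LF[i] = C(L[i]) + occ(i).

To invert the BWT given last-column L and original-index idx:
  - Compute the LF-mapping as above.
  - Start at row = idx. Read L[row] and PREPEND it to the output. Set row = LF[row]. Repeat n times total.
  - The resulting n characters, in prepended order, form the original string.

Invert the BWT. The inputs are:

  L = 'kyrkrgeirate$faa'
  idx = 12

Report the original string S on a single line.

LF mapping: 9 15 11 10 12 7 4 8 13 1 14 5 0 6 2 3
Walk LF starting at row 12, prepending L[row]:
  step 1: row=12, L[12]='$', prepend. Next row=LF[12]=0
  step 2: row=0, L[0]='k', prepend. Next row=LF[0]=9
  step 3: row=9, L[9]='a', prepend. Next row=LF[9]=1
  step 4: row=1, L[1]='y', prepend. Next row=LF[1]=15
  step 5: row=15, L[15]='a', prepend. Next row=LF[15]=3
  step 6: row=3, L[3]='k', prepend. Next row=LF[3]=10
  step 7: row=10, L[10]='t', prepend. Next row=LF[10]=14
  step 8: row=14, L[14]='a', prepend. Next row=LF[14]=2
  step 9: row=2, L[2]='r', prepend. Next row=LF[2]=11
  step 10: row=11, L[11]='e', prepend. Next row=LF[11]=5
  step 11: row=5, L[5]='g', prepend. Next row=LF[5]=7
  step 12: row=7, L[7]='i', prepend. Next row=LF[7]=8
  step 13: row=8, L[8]='r', prepend. Next row=LF[8]=13
  step 14: row=13, L[13]='f', prepend. Next row=LF[13]=6
  step 15: row=6, L[6]='e', prepend. Next row=LF[6]=4
  step 16: row=4, L[4]='r', prepend. Next row=LF[4]=12
Reversed output: refrigeratkayak$

Answer: refrigeratkayak$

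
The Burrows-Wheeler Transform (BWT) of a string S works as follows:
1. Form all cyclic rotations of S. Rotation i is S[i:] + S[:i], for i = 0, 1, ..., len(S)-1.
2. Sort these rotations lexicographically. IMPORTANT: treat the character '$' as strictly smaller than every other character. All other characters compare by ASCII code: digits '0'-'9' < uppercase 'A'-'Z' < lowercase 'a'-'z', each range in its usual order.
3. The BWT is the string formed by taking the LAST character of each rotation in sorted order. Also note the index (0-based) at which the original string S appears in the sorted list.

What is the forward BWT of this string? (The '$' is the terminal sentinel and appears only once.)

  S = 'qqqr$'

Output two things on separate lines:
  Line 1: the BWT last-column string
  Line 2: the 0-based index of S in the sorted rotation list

Answer: r$qqq
1

Derivation:
All 5 rotations (rotation i = S[i:]+S[:i]):
  rot[0] = qqqr$
  rot[1] = qqr$q
  rot[2] = qr$qq
  rot[3] = r$qqq
  rot[4] = $qqqr
Sorted (with $ < everything):
  sorted[0] = $qqqr  (last char: 'r')
  sorted[1] = qqqr$  (last char: '$')
  sorted[2] = qqr$q  (last char: 'q')
  sorted[3] = qr$qq  (last char: 'q')
  sorted[4] = r$qqq  (last char: 'q')
Last column: r$qqq
Original string S is at sorted index 1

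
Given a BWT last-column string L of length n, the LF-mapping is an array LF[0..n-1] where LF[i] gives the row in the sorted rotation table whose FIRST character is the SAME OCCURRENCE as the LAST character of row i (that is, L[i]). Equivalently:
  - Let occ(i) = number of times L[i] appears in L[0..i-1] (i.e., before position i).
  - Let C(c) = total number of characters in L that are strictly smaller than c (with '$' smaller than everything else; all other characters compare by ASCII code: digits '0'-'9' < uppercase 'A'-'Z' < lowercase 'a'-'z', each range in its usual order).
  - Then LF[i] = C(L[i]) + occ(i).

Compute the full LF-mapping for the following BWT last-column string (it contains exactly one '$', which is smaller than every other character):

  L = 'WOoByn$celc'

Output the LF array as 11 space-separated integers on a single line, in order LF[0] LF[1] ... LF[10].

Answer: 3 2 9 1 10 8 0 4 6 7 5

Derivation:
Char counts: '$':1, 'B':1, 'O':1, 'W':1, 'c':2, 'e':1, 'l':1, 'n':1, 'o':1, 'y':1
C (first-col start): C('$')=0, C('B')=1, C('O')=2, C('W')=3, C('c')=4, C('e')=6, C('l')=7, C('n')=8, C('o')=9, C('y')=10
L[0]='W': occ=0, LF[0]=C('W')+0=3+0=3
L[1]='O': occ=0, LF[1]=C('O')+0=2+0=2
L[2]='o': occ=0, LF[2]=C('o')+0=9+0=9
L[3]='B': occ=0, LF[3]=C('B')+0=1+0=1
L[4]='y': occ=0, LF[4]=C('y')+0=10+0=10
L[5]='n': occ=0, LF[5]=C('n')+0=8+0=8
L[6]='$': occ=0, LF[6]=C('$')+0=0+0=0
L[7]='c': occ=0, LF[7]=C('c')+0=4+0=4
L[8]='e': occ=0, LF[8]=C('e')+0=6+0=6
L[9]='l': occ=0, LF[9]=C('l')+0=7+0=7
L[10]='c': occ=1, LF[10]=C('c')+1=4+1=5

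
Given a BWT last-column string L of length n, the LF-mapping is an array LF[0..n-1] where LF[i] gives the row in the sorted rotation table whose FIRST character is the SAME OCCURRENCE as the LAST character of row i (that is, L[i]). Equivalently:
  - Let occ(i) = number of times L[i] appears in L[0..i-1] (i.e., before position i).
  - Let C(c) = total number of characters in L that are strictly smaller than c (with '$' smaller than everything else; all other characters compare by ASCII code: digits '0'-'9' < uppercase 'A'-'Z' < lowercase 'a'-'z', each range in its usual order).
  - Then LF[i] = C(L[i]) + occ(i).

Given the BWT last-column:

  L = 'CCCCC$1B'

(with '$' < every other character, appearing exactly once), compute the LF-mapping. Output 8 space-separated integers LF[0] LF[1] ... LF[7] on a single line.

Char counts: '$':1, '1':1, 'B':1, 'C':5
C (first-col start): C('$')=0, C('1')=1, C('B')=2, C('C')=3
L[0]='C': occ=0, LF[0]=C('C')+0=3+0=3
L[1]='C': occ=1, LF[1]=C('C')+1=3+1=4
L[2]='C': occ=2, LF[2]=C('C')+2=3+2=5
L[3]='C': occ=3, LF[3]=C('C')+3=3+3=6
L[4]='C': occ=4, LF[4]=C('C')+4=3+4=7
L[5]='$': occ=0, LF[5]=C('$')+0=0+0=0
L[6]='1': occ=0, LF[6]=C('1')+0=1+0=1
L[7]='B': occ=0, LF[7]=C('B')+0=2+0=2

Answer: 3 4 5 6 7 0 1 2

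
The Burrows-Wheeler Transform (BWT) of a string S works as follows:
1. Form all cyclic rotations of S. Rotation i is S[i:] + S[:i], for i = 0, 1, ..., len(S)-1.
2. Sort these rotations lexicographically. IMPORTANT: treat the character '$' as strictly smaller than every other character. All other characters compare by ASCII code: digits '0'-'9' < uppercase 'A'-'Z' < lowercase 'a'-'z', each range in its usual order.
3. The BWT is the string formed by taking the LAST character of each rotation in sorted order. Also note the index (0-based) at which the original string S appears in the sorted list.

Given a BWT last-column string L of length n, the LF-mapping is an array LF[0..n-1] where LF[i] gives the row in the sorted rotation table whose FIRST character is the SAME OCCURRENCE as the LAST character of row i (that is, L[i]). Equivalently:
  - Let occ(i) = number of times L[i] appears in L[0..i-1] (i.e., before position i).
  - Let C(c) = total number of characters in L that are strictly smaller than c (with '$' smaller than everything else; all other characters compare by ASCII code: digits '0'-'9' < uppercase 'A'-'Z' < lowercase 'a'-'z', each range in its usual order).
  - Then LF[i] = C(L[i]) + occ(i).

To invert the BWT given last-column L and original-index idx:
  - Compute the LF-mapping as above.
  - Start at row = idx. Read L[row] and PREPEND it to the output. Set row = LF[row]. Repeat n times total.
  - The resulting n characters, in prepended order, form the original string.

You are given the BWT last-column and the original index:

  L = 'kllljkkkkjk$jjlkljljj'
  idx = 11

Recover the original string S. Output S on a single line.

Answer: kjllkljjkkjlljkjljkk$

Derivation:
LF mapping: 8 15 16 17 1 9 10 11 12 2 13 0 3 4 18 14 19 5 20 6 7
Walk LF starting at row 11, prepending L[row]:
  step 1: row=11, L[11]='$', prepend. Next row=LF[11]=0
  step 2: row=0, L[0]='k', prepend. Next row=LF[0]=8
  step 3: row=8, L[8]='k', prepend. Next row=LF[8]=12
  step 4: row=12, L[12]='j', prepend. Next row=LF[12]=3
  step 5: row=3, L[3]='l', prepend. Next row=LF[3]=17
  step 6: row=17, L[17]='j', prepend. Next row=LF[17]=5
  step 7: row=5, L[5]='k', prepend. Next row=LF[5]=9
  step 8: row=9, L[9]='j', prepend. Next row=LF[9]=2
  step 9: row=2, L[2]='l', prepend. Next row=LF[2]=16
  step 10: row=16, L[16]='l', prepend. Next row=LF[16]=19
  step 11: row=19, L[19]='j', prepend. Next row=LF[19]=6
  step 12: row=6, L[6]='k', prepend. Next row=LF[6]=10
  step 13: row=10, L[10]='k', prepend. Next row=LF[10]=13
  step 14: row=13, L[13]='j', prepend. Next row=LF[13]=4
  step 15: row=4, L[4]='j', prepend. Next row=LF[4]=1
  step 16: row=1, L[1]='l', prepend. Next row=LF[1]=15
  step 17: row=15, L[15]='k', prepend. Next row=LF[15]=14
  step 18: row=14, L[14]='l', prepend. Next row=LF[14]=18
  step 19: row=18, L[18]='l', prepend. Next row=LF[18]=20
  step 20: row=20, L[20]='j', prepend. Next row=LF[20]=7
  step 21: row=7, L[7]='k', prepend. Next row=LF[7]=11
Reversed output: kjllkljjkkjlljkjljkk$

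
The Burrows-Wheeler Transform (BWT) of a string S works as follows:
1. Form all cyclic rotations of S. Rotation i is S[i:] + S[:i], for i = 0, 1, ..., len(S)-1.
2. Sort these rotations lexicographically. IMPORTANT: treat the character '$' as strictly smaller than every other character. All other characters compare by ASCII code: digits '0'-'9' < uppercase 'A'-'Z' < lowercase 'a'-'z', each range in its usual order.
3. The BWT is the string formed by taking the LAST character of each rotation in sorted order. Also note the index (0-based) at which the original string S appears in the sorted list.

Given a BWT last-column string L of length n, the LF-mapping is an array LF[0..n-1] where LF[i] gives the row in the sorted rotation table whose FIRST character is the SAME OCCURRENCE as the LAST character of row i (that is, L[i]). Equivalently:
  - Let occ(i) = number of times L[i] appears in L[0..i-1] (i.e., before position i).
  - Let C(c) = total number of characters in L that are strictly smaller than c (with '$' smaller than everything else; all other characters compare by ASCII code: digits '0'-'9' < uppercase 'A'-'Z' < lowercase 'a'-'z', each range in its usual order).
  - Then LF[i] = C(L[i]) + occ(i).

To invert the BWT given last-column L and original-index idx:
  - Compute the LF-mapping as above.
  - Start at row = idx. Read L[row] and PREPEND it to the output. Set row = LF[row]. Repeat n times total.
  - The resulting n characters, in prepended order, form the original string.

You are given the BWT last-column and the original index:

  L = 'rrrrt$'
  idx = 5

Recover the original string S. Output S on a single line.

Answer: trrrr$

Derivation:
LF mapping: 1 2 3 4 5 0
Walk LF starting at row 5, prepending L[row]:
  step 1: row=5, L[5]='$', prepend. Next row=LF[5]=0
  step 2: row=0, L[0]='r', prepend. Next row=LF[0]=1
  step 3: row=1, L[1]='r', prepend. Next row=LF[1]=2
  step 4: row=2, L[2]='r', prepend. Next row=LF[2]=3
  step 5: row=3, L[3]='r', prepend. Next row=LF[3]=4
  step 6: row=4, L[4]='t', prepend. Next row=LF[4]=5
Reversed output: trrrr$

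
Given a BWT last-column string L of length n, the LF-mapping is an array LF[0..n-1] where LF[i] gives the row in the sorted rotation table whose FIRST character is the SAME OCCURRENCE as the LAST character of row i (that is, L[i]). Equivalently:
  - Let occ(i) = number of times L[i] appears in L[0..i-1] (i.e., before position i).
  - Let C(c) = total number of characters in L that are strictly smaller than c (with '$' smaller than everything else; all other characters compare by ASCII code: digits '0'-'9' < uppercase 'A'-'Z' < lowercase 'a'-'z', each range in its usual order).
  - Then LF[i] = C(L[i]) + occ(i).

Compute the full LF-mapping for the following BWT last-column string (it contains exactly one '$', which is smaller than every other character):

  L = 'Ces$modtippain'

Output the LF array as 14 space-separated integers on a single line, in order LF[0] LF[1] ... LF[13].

Answer: 1 4 12 0 7 9 3 13 5 10 11 2 6 8

Derivation:
Char counts: '$':1, 'C':1, 'a':1, 'd':1, 'e':1, 'i':2, 'm':1, 'n':1, 'o':1, 'p':2, 's':1, 't':1
C (first-col start): C('$')=0, C('C')=1, C('a')=2, C('d')=3, C('e')=4, C('i')=5, C('m')=7, C('n')=8, C('o')=9, C('p')=10, C('s')=12, C('t')=13
L[0]='C': occ=0, LF[0]=C('C')+0=1+0=1
L[1]='e': occ=0, LF[1]=C('e')+0=4+0=4
L[2]='s': occ=0, LF[2]=C('s')+0=12+0=12
L[3]='$': occ=0, LF[3]=C('$')+0=0+0=0
L[4]='m': occ=0, LF[4]=C('m')+0=7+0=7
L[5]='o': occ=0, LF[5]=C('o')+0=9+0=9
L[6]='d': occ=0, LF[6]=C('d')+0=3+0=3
L[7]='t': occ=0, LF[7]=C('t')+0=13+0=13
L[8]='i': occ=0, LF[8]=C('i')+0=5+0=5
L[9]='p': occ=0, LF[9]=C('p')+0=10+0=10
L[10]='p': occ=1, LF[10]=C('p')+1=10+1=11
L[11]='a': occ=0, LF[11]=C('a')+0=2+0=2
L[12]='i': occ=1, LF[12]=C('i')+1=5+1=6
L[13]='n': occ=0, LF[13]=C('n')+0=8+0=8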